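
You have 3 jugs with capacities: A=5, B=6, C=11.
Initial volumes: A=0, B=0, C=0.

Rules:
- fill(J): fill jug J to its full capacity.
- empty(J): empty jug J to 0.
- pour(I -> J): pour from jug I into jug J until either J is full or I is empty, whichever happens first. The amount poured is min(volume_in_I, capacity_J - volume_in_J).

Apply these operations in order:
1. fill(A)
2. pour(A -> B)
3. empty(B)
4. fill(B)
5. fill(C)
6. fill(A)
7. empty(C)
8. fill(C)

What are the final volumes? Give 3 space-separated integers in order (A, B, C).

Answer: 5 6 11

Derivation:
Step 1: fill(A) -> (A=5 B=0 C=0)
Step 2: pour(A -> B) -> (A=0 B=5 C=0)
Step 3: empty(B) -> (A=0 B=0 C=0)
Step 4: fill(B) -> (A=0 B=6 C=0)
Step 5: fill(C) -> (A=0 B=6 C=11)
Step 6: fill(A) -> (A=5 B=6 C=11)
Step 7: empty(C) -> (A=5 B=6 C=0)
Step 8: fill(C) -> (A=5 B=6 C=11)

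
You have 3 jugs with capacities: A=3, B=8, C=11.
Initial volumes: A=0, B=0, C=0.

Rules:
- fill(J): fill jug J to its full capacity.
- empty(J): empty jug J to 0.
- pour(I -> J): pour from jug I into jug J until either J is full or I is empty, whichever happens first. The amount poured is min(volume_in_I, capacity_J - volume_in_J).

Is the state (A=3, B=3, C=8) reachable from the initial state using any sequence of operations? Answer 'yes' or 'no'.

BFS from (A=0, B=0, C=0):
  1. fill(A) -> (A=3 B=0 C=0)
  2. fill(C) -> (A=3 B=0 C=11)
  3. pour(A -> B) -> (A=0 B=3 C=11)
  4. pour(C -> A) -> (A=3 B=3 C=8)
Target reached → yes.

Answer: yes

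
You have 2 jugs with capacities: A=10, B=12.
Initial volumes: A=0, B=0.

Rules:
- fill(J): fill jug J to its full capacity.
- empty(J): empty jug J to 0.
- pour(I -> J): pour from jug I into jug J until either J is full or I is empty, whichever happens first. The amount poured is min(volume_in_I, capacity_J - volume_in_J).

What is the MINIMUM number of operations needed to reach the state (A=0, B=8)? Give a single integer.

Answer: 6

Derivation:
BFS from (A=0, B=0). One shortest path:
  1. fill(A) -> (A=10 B=0)
  2. pour(A -> B) -> (A=0 B=10)
  3. fill(A) -> (A=10 B=10)
  4. pour(A -> B) -> (A=8 B=12)
  5. empty(B) -> (A=8 B=0)
  6. pour(A -> B) -> (A=0 B=8)
Reached target in 6 moves.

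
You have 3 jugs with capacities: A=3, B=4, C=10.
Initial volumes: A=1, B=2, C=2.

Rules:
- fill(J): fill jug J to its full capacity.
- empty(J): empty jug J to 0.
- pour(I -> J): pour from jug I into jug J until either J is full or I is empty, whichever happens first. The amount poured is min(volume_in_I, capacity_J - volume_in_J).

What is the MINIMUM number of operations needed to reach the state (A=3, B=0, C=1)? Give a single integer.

BFS from (A=1, B=2, C=2). One shortest path:
  1. empty(A) -> (A=0 B=2 C=2)
  2. pour(B -> A) -> (A=2 B=0 C=2)
  3. pour(C -> A) -> (A=3 B=0 C=1)
Reached target in 3 moves.

Answer: 3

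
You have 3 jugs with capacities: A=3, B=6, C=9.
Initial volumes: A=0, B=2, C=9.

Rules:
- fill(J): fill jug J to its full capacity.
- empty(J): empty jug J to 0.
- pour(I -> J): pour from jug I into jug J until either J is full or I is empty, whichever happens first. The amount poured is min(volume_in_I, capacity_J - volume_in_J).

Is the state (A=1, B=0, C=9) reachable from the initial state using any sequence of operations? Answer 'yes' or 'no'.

BFS explored all 68 reachable states.
Reachable set includes: (0,0,0), (0,0,2), (0,0,3), (0,0,5), (0,0,6), (0,0,8), (0,0,9), (0,2,0), (0,2,3), (0,2,6), (0,2,9), (0,3,0) ...
Target (A=1, B=0, C=9) not in reachable set → no.

Answer: no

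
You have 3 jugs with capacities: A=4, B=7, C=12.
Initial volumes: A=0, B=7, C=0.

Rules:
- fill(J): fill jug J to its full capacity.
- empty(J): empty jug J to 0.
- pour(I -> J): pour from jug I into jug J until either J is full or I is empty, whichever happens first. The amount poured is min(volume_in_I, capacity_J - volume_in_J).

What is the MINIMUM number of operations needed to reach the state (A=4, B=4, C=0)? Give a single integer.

Answer: 4

Derivation:
BFS from (A=0, B=7, C=0). One shortest path:
  1. fill(A) -> (A=4 B=7 C=0)
  2. empty(B) -> (A=4 B=0 C=0)
  3. pour(A -> B) -> (A=0 B=4 C=0)
  4. fill(A) -> (A=4 B=4 C=0)
Reached target in 4 moves.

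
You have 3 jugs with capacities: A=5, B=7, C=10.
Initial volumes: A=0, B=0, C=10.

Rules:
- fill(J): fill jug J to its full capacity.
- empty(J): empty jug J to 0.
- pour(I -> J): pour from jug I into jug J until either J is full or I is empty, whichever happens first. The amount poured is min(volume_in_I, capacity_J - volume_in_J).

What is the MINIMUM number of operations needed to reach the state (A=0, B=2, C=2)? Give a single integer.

Answer: 8

Derivation:
BFS from (A=0, B=0, C=10). One shortest path:
  1. fill(B) -> (A=0 B=7 C=10)
  2. empty(C) -> (A=0 B=7 C=0)
  3. pour(B -> A) -> (A=5 B=2 C=0)
  4. empty(A) -> (A=0 B=2 C=0)
  5. pour(B -> C) -> (A=0 B=0 C=2)
  6. fill(B) -> (A=0 B=7 C=2)
  7. pour(B -> A) -> (A=5 B=2 C=2)
  8. empty(A) -> (A=0 B=2 C=2)
Reached target in 8 moves.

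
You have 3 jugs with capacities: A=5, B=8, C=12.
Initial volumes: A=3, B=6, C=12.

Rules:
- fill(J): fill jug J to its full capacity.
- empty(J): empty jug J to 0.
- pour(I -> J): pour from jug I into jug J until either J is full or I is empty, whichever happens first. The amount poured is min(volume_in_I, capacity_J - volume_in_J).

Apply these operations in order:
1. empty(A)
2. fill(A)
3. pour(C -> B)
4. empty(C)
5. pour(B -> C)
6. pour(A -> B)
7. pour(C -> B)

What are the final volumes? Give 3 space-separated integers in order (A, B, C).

Step 1: empty(A) -> (A=0 B=6 C=12)
Step 2: fill(A) -> (A=5 B=6 C=12)
Step 3: pour(C -> B) -> (A=5 B=8 C=10)
Step 4: empty(C) -> (A=5 B=8 C=0)
Step 5: pour(B -> C) -> (A=5 B=0 C=8)
Step 6: pour(A -> B) -> (A=0 B=5 C=8)
Step 7: pour(C -> B) -> (A=0 B=8 C=5)

Answer: 0 8 5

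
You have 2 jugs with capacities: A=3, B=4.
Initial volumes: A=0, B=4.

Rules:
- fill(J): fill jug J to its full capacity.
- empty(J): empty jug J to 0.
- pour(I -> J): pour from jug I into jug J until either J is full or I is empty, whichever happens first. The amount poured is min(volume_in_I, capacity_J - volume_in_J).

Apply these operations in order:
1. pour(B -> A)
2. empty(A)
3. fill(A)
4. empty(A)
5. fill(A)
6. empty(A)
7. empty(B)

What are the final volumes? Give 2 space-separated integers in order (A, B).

Step 1: pour(B -> A) -> (A=3 B=1)
Step 2: empty(A) -> (A=0 B=1)
Step 3: fill(A) -> (A=3 B=1)
Step 4: empty(A) -> (A=0 B=1)
Step 5: fill(A) -> (A=3 B=1)
Step 6: empty(A) -> (A=0 B=1)
Step 7: empty(B) -> (A=0 B=0)

Answer: 0 0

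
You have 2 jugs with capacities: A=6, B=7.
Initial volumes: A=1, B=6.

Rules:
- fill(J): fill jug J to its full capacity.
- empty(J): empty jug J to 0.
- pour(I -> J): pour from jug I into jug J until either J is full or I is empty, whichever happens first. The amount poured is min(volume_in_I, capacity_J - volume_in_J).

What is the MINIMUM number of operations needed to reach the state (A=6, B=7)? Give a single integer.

Answer: 2

Derivation:
BFS from (A=1, B=6). One shortest path:
  1. fill(A) -> (A=6 B=6)
  2. fill(B) -> (A=6 B=7)
Reached target in 2 moves.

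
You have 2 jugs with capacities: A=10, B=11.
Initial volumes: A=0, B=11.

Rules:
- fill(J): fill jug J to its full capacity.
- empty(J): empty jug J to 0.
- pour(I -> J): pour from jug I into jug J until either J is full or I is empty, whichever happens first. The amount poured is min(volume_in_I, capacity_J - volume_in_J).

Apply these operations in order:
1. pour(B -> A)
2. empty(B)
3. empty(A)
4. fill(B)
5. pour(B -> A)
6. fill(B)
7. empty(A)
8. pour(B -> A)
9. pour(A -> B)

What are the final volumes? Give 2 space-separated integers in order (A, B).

Step 1: pour(B -> A) -> (A=10 B=1)
Step 2: empty(B) -> (A=10 B=0)
Step 3: empty(A) -> (A=0 B=0)
Step 4: fill(B) -> (A=0 B=11)
Step 5: pour(B -> A) -> (A=10 B=1)
Step 6: fill(B) -> (A=10 B=11)
Step 7: empty(A) -> (A=0 B=11)
Step 8: pour(B -> A) -> (A=10 B=1)
Step 9: pour(A -> B) -> (A=0 B=11)

Answer: 0 11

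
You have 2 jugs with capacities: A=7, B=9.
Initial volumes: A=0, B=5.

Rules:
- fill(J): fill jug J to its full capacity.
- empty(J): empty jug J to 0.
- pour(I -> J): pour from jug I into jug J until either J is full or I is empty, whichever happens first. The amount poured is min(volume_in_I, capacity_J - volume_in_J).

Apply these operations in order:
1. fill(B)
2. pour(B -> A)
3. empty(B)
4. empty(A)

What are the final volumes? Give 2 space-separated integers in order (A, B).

Step 1: fill(B) -> (A=0 B=9)
Step 2: pour(B -> A) -> (A=7 B=2)
Step 3: empty(B) -> (A=7 B=0)
Step 4: empty(A) -> (A=0 B=0)

Answer: 0 0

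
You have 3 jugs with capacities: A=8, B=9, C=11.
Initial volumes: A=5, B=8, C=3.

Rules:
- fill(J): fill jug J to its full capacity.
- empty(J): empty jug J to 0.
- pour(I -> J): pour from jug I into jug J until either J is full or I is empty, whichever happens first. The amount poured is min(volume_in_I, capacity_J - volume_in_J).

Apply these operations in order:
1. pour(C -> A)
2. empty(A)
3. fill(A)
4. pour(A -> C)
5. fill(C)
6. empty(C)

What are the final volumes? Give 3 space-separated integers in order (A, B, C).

Answer: 0 8 0

Derivation:
Step 1: pour(C -> A) -> (A=8 B=8 C=0)
Step 2: empty(A) -> (A=0 B=8 C=0)
Step 3: fill(A) -> (A=8 B=8 C=0)
Step 4: pour(A -> C) -> (A=0 B=8 C=8)
Step 5: fill(C) -> (A=0 B=8 C=11)
Step 6: empty(C) -> (A=0 B=8 C=0)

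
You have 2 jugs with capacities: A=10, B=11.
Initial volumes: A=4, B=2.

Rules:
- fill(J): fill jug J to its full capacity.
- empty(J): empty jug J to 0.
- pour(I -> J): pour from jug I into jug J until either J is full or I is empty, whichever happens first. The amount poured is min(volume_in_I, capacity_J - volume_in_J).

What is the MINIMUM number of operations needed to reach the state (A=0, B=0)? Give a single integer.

Answer: 2

Derivation:
BFS from (A=4, B=2). One shortest path:
  1. empty(A) -> (A=0 B=2)
  2. empty(B) -> (A=0 B=0)
Reached target in 2 moves.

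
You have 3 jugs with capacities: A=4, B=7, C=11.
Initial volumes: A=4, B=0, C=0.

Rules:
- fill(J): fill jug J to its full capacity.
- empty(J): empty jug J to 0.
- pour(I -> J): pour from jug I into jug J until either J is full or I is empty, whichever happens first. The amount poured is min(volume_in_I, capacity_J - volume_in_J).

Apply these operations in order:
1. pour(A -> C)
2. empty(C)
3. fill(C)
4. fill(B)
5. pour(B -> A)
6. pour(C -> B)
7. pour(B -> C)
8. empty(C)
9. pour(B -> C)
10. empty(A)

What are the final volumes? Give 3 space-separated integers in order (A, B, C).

Answer: 0 0 3

Derivation:
Step 1: pour(A -> C) -> (A=0 B=0 C=4)
Step 2: empty(C) -> (A=0 B=0 C=0)
Step 3: fill(C) -> (A=0 B=0 C=11)
Step 4: fill(B) -> (A=0 B=7 C=11)
Step 5: pour(B -> A) -> (A=4 B=3 C=11)
Step 6: pour(C -> B) -> (A=4 B=7 C=7)
Step 7: pour(B -> C) -> (A=4 B=3 C=11)
Step 8: empty(C) -> (A=4 B=3 C=0)
Step 9: pour(B -> C) -> (A=4 B=0 C=3)
Step 10: empty(A) -> (A=0 B=0 C=3)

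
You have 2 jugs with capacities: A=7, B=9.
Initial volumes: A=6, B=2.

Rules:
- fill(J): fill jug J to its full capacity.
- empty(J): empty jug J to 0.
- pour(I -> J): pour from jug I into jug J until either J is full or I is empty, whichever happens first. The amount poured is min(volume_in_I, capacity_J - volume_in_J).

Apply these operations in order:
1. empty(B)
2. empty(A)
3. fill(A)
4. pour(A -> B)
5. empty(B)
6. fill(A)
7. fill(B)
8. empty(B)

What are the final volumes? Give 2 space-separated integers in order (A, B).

Answer: 7 0

Derivation:
Step 1: empty(B) -> (A=6 B=0)
Step 2: empty(A) -> (A=0 B=0)
Step 3: fill(A) -> (A=7 B=0)
Step 4: pour(A -> B) -> (A=0 B=7)
Step 5: empty(B) -> (A=0 B=0)
Step 6: fill(A) -> (A=7 B=0)
Step 7: fill(B) -> (A=7 B=9)
Step 8: empty(B) -> (A=7 B=0)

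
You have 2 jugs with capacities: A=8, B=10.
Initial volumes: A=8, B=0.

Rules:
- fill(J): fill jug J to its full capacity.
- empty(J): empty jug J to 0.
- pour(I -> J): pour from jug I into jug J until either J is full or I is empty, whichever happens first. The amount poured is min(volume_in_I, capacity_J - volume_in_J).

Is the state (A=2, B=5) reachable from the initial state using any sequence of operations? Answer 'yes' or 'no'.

Answer: no

Derivation:
BFS explored all 18 reachable states.
Reachable set includes: (0,0), (0,2), (0,4), (0,6), (0,8), (0,10), (2,0), (2,10), (4,0), (4,10), (6,0), (6,10) ...
Target (A=2, B=5) not in reachable set → no.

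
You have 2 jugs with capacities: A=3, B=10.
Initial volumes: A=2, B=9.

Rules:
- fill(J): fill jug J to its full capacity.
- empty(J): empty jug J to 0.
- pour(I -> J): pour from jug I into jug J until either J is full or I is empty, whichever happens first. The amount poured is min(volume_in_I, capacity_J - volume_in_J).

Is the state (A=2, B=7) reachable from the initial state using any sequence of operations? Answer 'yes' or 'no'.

Answer: no

Derivation:
BFS explored all 27 reachable states.
Reachable set includes: (0,0), (0,1), (0,2), (0,3), (0,4), (0,5), (0,6), (0,7), (0,8), (0,9), (0,10), (1,0) ...
Target (A=2, B=7) not in reachable set → no.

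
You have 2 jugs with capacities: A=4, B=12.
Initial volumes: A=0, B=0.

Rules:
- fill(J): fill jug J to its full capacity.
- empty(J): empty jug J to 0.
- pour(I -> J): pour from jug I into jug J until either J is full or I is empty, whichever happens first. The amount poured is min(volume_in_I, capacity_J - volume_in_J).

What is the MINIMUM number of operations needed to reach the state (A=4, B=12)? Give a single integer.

Answer: 2

Derivation:
BFS from (A=0, B=0). One shortest path:
  1. fill(A) -> (A=4 B=0)
  2. fill(B) -> (A=4 B=12)
Reached target in 2 moves.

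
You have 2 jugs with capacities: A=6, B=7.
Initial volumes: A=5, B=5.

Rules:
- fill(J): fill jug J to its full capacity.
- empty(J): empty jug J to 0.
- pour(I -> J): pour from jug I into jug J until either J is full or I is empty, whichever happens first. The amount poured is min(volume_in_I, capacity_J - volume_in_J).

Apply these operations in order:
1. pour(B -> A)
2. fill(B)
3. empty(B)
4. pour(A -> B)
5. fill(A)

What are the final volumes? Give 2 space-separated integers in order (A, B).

Step 1: pour(B -> A) -> (A=6 B=4)
Step 2: fill(B) -> (A=6 B=7)
Step 3: empty(B) -> (A=6 B=0)
Step 4: pour(A -> B) -> (A=0 B=6)
Step 5: fill(A) -> (A=6 B=6)

Answer: 6 6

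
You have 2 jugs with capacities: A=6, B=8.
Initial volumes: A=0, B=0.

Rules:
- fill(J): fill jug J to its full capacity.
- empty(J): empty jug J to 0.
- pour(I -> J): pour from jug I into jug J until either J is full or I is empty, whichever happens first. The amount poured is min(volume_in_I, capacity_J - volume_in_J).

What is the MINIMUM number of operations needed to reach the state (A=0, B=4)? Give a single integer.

Answer: 6

Derivation:
BFS from (A=0, B=0). One shortest path:
  1. fill(A) -> (A=6 B=0)
  2. pour(A -> B) -> (A=0 B=6)
  3. fill(A) -> (A=6 B=6)
  4. pour(A -> B) -> (A=4 B=8)
  5. empty(B) -> (A=4 B=0)
  6. pour(A -> B) -> (A=0 B=4)
Reached target in 6 moves.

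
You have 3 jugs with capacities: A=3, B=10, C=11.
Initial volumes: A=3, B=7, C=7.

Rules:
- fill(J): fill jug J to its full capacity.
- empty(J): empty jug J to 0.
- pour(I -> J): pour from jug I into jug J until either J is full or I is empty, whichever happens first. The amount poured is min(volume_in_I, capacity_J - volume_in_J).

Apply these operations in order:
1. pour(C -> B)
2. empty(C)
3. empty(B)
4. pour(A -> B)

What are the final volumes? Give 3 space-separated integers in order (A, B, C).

Answer: 0 3 0

Derivation:
Step 1: pour(C -> B) -> (A=3 B=10 C=4)
Step 2: empty(C) -> (A=3 B=10 C=0)
Step 3: empty(B) -> (A=3 B=0 C=0)
Step 4: pour(A -> B) -> (A=0 B=3 C=0)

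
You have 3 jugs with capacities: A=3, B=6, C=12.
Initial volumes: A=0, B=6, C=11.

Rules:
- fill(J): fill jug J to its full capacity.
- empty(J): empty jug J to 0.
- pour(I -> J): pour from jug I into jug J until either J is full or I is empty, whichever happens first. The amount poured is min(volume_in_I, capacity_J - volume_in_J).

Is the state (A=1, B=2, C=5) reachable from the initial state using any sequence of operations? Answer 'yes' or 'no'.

Answer: no

Derivation:
BFS explored all 86 reachable states.
Reachable set includes: (0,0,0), (0,0,2), (0,0,3), (0,0,5), (0,0,6), (0,0,8), (0,0,9), (0,0,11), (0,0,12), (0,2,0), (0,2,3), (0,2,6) ...
Target (A=1, B=2, C=5) not in reachable set → no.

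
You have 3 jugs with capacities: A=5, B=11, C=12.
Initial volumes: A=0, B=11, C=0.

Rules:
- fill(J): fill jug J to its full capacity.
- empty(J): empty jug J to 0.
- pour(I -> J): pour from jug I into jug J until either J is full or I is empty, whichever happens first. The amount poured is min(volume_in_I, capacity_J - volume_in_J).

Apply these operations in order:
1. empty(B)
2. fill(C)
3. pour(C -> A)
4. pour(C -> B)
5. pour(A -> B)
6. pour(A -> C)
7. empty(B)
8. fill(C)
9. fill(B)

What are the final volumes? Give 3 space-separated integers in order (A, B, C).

Step 1: empty(B) -> (A=0 B=0 C=0)
Step 2: fill(C) -> (A=0 B=0 C=12)
Step 3: pour(C -> A) -> (A=5 B=0 C=7)
Step 4: pour(C -> B) -> (A=5 B=7 C=0)
Step 5: pour(A -> B) -> (A=1 B=11 C=0)
Step 6: pour(A -> C) -> (A=0 B=11 C=1)
Step 7: empty(B) -> (A=0 B=0 C=1)
Step 8: fill(C) -> (A=0 B=0 C=12)
Step 9: fill(B) -> (A=0 B=11 C=12)

Answer: 0 11 12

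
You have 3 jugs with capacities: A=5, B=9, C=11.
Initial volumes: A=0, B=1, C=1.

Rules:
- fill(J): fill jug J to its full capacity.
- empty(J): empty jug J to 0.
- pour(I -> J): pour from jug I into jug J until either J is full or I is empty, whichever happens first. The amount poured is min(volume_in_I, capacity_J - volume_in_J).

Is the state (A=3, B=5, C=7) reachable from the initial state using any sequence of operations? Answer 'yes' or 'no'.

Answer: no

Derivation:
BFS explored all 400 reachable states.
Reachable set includes: (0,0,0), (0,0,1), (0,0,2), (0,0,3), (0,0,4), (0,0,5), (0,0,6), (0,0,7), (0,0,8), (0,0,9), (0,0,10), (0,0,11) ...
Target (A=3, B=5, C=7) not in reachable set → no.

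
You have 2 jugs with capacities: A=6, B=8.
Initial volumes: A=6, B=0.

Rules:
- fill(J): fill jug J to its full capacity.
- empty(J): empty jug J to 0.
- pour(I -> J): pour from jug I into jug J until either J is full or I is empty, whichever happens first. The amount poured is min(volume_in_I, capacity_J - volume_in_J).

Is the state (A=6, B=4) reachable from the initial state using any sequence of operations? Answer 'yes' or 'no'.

BFS from (A=6, B=0):
  1. pour(A -> B) -> (A=0 B=6)
  2. fill(A) -> (A=6 B=6)
  3. pour(A -> B) -> (A=4 B=8)
  4. empty(B) -> (A=4 B=0)
  5. pour(A -> B) -> (A=0 B=4)
  6. fill(A) -> (A=6 B=4)
Target reached → yes.

Answer: yes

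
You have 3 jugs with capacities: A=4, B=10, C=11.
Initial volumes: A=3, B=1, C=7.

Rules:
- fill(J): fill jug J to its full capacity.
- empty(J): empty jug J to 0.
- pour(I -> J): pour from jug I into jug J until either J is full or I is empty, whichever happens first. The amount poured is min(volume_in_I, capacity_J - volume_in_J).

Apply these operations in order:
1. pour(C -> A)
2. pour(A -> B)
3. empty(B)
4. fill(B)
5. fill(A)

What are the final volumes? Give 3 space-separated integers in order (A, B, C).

Answer: 4 10 6

Derivation:
Step 1: pour(C -> A) -> (A=4 B=1 C=6)
Step 2: pour(A -> B) -> (A=0 B=5 C=6)
Step 3: empty(B) -> (A=0 B=0 C=6)
Step 4: fill(B) -> (A=0 B=10 C=6)
Step 5: fill(A) -> (A=4 B=10 C=6)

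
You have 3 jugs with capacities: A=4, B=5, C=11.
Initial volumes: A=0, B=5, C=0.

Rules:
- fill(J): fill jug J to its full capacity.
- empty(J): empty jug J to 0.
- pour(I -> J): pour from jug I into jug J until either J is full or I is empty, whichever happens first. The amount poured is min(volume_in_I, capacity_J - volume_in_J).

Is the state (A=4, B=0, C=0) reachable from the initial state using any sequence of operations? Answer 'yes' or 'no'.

BFS from (A=0, B=5, C=0):
  1. fill(A) -> (A=4 B=5 C=0)
  2. empty(B) -> (A=4 B=0 C=0)
Target reached → yes.

Answer: yes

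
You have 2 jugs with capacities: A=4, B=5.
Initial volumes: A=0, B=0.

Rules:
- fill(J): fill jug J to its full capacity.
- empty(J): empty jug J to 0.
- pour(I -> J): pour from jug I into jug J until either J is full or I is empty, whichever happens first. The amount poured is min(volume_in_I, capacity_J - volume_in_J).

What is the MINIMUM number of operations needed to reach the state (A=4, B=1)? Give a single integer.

BFS from (A=0, B=0). One shortest path:
  1. fill(B) -> (A=0 B=5)
  2. pour(B -> A) -> (A=4 B=1)
Reached target in 2 moves.

Answer: 2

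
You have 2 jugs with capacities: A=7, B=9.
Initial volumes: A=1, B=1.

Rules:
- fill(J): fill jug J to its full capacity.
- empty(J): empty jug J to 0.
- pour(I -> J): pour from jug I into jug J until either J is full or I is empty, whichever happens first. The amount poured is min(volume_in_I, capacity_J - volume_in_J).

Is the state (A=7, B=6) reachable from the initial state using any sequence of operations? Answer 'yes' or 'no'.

Answer: yes

Derivation:
BFS from (A=1, B=1):
  1. fill(A) -> (A=7 B=1)
  2. pour(A -> B) -> (A=0 B=8)
  3. fill(A) -> (A=7 B=8)
  4. pour(A -> B) -> (A=6 B=9)
  5. empty(B) -> (A=6 B=0)
  6. pour(A -> B) -> (A=0 B=6)
  7. fill(A) -> (A=7 B=6)
Target reached → yes.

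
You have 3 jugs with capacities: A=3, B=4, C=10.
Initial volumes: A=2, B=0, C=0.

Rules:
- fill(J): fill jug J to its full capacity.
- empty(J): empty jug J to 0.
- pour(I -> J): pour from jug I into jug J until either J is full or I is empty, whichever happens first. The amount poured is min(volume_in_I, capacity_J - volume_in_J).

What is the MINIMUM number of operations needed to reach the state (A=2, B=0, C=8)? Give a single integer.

BFS from (A=2, B=0, C=0). One shortest path:
  1. fill(B) -> (A=2 B=4 C=0)
  2. pour(B -> C) -> (A=2 B=0 C=4)
  3. fill(B) -> (A=2 B=4 C=4)
  4. pour(B -> C) -> (A=2 B=0 C=8)
Reached target in 4 moves.

Answer: 4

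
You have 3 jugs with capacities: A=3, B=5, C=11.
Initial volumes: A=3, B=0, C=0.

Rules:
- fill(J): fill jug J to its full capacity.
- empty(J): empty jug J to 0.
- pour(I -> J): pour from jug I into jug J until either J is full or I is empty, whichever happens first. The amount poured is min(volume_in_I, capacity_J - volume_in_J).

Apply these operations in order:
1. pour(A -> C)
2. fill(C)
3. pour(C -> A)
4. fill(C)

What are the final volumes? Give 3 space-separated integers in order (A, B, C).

Step 1: pour(A -> C) -> (A=0 B=0 C=3)
Step 2: fill(C) -> (A=0 B=0 C=11)
Step 3: pour(C -> A) -> (A=3 B=0 C=8)
Step 4: fill(C) -> (A=3 B=0 C=11)

Answer: 3 0 11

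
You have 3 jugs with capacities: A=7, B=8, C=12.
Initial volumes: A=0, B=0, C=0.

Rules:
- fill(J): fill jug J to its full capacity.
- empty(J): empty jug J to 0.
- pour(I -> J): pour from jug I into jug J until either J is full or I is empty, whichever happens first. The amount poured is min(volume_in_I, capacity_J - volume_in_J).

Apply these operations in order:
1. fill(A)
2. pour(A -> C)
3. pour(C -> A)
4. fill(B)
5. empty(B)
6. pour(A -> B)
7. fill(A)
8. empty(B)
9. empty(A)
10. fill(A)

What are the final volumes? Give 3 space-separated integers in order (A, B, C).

Answer: 7 0 0

Derivation:
Step 1: fill(A) -> (A=7 B=0 C=0)
Step 2: pour(A -> C) -> (A=0 B=0 C=7)
Step 3: pour(C -> A) -> (A=7 B=0 C=0)
Step 4: fill(B) -> (A=7 B=8 C=0)
Step 5: empty(B) -> (A=7 B=0 C=0)
Step 6: pour(A -> B) -> (A=0 B=7 C=0)
Step 7: fill(A) -> (A=7 B=7 C=0)
Step 8: empty(B) -> (A=7 B=0 C=0)
Step 9: empty(A) -> (A=0 B=0 C=0)
Step 10: fill(A) -> (A=7 B=0 C=0)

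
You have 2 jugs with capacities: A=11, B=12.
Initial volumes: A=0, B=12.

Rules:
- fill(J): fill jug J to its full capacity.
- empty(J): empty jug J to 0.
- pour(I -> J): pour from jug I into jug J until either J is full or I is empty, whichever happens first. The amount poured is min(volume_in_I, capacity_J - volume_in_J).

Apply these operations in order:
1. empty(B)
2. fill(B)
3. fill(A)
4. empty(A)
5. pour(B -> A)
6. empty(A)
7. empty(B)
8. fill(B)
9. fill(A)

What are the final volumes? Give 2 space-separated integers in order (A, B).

Answer: 11 12

Derivation:
Step 1: empty(B) -> (A=0 B=0)
Step 2: fill(B) -> (A=0 B=12)
Step 3: fill(A) -> (A=11 B=12)
Step 4: empty(A) -> (A=0 B=12)
Step 5: pour(B -> A) -> (A=11 B=1)
Step 6: empty(A) -> (A=0 B=1)
Step 7: empty(B) -> (A=0 B=0)
Step 8: fill(B) -> (A=0 B=12)
Step 9: fill(A) -> (A=11 B=12)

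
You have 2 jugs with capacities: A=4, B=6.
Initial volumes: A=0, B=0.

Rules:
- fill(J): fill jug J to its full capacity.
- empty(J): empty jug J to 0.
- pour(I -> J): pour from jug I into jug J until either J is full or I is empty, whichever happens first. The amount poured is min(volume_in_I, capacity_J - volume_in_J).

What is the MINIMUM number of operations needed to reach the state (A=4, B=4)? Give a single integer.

BFS from (A=0, B=0). One shortest path:
  1. fill(A) -> (A=4 B=0)
  2. pour(A -> B) -> (A=0 B=4)
  3. fill(A) -> (A=4 B=4)
Reached target in 3 moves.

Answer: 3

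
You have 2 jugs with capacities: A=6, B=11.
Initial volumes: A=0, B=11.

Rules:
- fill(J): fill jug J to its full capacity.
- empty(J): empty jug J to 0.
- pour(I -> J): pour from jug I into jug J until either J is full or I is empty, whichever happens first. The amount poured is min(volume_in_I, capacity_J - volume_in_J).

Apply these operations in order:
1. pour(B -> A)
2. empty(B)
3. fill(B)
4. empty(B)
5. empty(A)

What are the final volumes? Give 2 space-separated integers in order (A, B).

Answer: 0 0

Derivation:
Step 1: pour(B -> A) -> (A=6 B=5)
Step 2: empty(B) -> (A=6 B=0)
Step 3: fill(B) -> (A=6 B=11)
Step 4: empty(B) -> (A=6 B=0)
Step 5: empty(A) -> (A=0 B=0)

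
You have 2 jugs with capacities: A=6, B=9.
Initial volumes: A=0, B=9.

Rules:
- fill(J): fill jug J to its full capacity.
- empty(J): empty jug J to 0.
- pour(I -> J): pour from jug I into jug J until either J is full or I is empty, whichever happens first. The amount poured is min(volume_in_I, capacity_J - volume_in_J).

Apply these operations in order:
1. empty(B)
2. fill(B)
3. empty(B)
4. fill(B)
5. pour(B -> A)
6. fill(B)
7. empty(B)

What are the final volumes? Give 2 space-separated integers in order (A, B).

Step 1: empty(B) -> (A=0 B=0)
Step 2: fill(B) -> (A=0 B=9)
Step 3: empty(B) -> (A=0 B=0)
Step 4: fill(B) -> (A=0 B=9)
Step 5: pour(B -> A) -> (A=6 B=3)
Step 6: fill(B) -> (A=6 B=9)
Step 7: empty(B) -> (A=6 B=0)

Answer: 6 0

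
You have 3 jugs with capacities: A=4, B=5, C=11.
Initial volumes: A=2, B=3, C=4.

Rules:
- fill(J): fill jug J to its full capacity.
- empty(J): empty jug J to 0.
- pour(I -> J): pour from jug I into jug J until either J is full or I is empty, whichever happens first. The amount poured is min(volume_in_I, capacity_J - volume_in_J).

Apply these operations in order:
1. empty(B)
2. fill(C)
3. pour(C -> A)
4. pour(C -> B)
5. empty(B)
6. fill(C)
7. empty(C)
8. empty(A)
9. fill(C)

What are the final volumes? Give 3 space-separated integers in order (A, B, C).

Step 1: empty(B) -> (A=2 B=0 C=4)
Step 2: fill(C) -> (A=2 B=0 C=11)
Step 3: pour(C -> A) -> (A=4 B=0 C=9)
Step 4: pour(C -> B) -> (A=4 B=5 C=4)
Step 5: empty(B) -> (A=4 B=0 C=4)
Step 6: fill(C) -> (A=4 B=0 C=11)
Step 7: empty(C) -> (A=4 B=0 C=0)
Step 8: empty(A) -> (A=0 B=0 C=0)
Step 9: fill(C) -> (A=0 B=0 C=11)

Answer: 0 0 11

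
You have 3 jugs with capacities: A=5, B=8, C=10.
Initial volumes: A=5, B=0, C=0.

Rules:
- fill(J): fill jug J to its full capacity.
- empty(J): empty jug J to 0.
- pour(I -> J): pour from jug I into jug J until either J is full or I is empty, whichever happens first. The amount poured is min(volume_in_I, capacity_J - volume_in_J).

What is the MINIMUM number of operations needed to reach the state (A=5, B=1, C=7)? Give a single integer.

Answer: 7

Derivation:
BFS from (A=5, B=0, C=0). One shortest path:
  1. fill(B) -> (A=5 B=8 C=0)
  2. pour(B -> C) -> (A=5 B=0 C=8)
  3. pour(A -> B) -> (A=0 B=5 C=8)
  4. pour(C -> A) -> (A=5 B=5 C=3)
  5. pour(A -> B) -> (A=2 B=8 C=3)
  6. pour(B -> C) -> (A=2 B=1 C=10)
  7. pour(C -> A) -> (A=5 B=1 C=7)
Reached target in 7 moves.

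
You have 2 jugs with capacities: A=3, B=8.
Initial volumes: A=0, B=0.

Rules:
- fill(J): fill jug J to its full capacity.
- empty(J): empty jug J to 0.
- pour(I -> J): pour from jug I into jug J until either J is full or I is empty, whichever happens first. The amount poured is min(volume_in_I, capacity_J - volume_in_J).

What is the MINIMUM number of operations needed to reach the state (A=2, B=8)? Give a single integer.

Answer: 7

Derivation:
BFS from (A=0, B=0). One shortest path:
  1. fill(B) -> (A=0 B=8)
  2. pour(B -> A) -> (A=3 B=5)
  3. empty(A) -> (A=0 B=5)
  4. pour(B -> A) -> (A=3 B=2)
  5. empty(A) -> (A=0 B=2)
  6. pour(B -> A) -> (A=2 B=0)
  7. fill(B) -> (A=2 B=8)
Reached target in 7 moves.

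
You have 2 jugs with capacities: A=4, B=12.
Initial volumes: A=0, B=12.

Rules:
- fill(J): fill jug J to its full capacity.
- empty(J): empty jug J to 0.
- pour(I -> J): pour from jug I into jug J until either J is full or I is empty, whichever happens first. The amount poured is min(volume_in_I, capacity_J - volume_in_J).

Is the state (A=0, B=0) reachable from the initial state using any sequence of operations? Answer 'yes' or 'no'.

BFS from (A=0, B=12):
  1. empty(B) -> (A=0 B=0)
Target reached → yes.

Answer: yes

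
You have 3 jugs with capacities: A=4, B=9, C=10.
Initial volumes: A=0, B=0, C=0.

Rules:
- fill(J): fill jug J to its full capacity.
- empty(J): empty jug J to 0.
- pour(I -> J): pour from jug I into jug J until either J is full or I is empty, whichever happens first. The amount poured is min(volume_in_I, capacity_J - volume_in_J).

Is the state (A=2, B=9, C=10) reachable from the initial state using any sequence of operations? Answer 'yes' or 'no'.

BFS from (A=0, B=0, C=0):
  1. fill(A) -> (A=4 B=0 C=0)
  2. fill(B) -> (A=4 B=9 C=0)
  3. pour(A -> C) -> (A=0 B=9 C=4)
  4. fill(A) -> (A=4 B=9 C=4)
  5. pour(A -> C) -> (A=0 B=9 C=8)
  6. fill(A) -> (A=4 B=9 C=8)
  7. pour(A -> C) -> (A=2 B=9 C=10)
Target reached → yes.

Answer: yes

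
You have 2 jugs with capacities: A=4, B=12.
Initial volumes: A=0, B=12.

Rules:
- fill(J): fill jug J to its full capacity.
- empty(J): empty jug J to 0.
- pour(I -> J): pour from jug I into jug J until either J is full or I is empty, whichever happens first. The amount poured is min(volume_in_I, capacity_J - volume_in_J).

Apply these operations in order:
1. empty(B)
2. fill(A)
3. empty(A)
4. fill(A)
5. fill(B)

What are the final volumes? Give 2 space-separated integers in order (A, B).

Answer: 4 12

Derivation:
Step 1: empty(B) -> (A=0 B=0)
Step 2: fill(A) -> (A=4 B=0)
Step 3: empty(A) -> (A=0 B=0)
Step 4: fill(A) -> (A=4 B=0)
Step 5: fill(B) -> (A=4 B=12)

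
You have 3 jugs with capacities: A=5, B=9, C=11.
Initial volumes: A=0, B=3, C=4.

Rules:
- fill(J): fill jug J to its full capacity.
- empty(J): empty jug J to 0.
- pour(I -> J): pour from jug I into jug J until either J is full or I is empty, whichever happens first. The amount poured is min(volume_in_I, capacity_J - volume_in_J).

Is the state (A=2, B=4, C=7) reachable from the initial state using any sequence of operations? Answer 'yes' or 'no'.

Answer: no

Derivation:
BFS explored all 400 reachable states.
Reachable set includes: (0,0,0), (0,0,1), (0,0,2), (0,0,3), (0,0,4), (0,0,5), (0,0,6), (0,0,7), (0,0,8), (0,0,9), (0,0,10), (0,0,11) ...
Target (A=2, B=4, C=7) not in reachable set → no.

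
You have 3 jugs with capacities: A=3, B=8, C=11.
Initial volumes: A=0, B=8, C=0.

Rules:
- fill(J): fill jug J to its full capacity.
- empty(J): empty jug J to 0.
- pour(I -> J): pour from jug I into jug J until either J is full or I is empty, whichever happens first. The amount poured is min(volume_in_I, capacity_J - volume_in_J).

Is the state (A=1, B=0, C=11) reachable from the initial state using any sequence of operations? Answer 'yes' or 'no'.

Answer: yes

Derivation:
BFS from (A=0, B=8, C=0):
  1. fill(A) -> (A=3 B=8 C=0)
  2. empty(B) -> (A=3 B=0 C=0)
  3. fill(C) -> (A=3 B=0 C=11)
  4. pour(A -> B) -> (A=0 B=3 C=11)
  5. fill(A) -> (A=3 B=3 C=11)
  6. pour(A -> B) -> (A=0 B=6 C=11)
  7. fill(A) -> (A=3 B=6 C=11)
  8. pour(A -> B) -> (A=1 B=8 C=11)
  9. empty(B) -> (A=1 B=0 C=11)
Target reached → yes.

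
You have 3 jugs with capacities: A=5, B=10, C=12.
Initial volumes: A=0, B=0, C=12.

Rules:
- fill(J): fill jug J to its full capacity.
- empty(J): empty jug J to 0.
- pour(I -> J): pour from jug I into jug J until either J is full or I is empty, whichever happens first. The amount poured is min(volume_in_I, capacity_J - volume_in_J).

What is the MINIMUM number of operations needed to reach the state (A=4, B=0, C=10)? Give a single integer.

Answer: 7

Derivation:
BFS from (A=0, B=0, C=12). One shortest path:
  1. pour(C -> B) -> (A=0 B=10 C=2)
  2. empty(B) -> (A=0 B=0 C=2)
  3. pour(C -> A) -> (A=2 B=0 C=0)
  4. fill(C) -> (A=2 B=0 C=12)
  5. pour(C -> B) -> (A=2 B=10 C=2)
  6. pour(C -> A) -> (A=4 B=10 C=0)
  7. pour(B -> C) -> (A=4 B=0 C=10)
Reached target in 7 moves.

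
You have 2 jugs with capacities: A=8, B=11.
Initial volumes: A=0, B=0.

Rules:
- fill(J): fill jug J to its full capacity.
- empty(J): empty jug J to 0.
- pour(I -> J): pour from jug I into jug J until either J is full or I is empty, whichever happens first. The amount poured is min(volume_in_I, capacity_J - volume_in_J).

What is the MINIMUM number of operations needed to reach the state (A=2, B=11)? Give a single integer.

BFS from (A=0, B=0). One shortest path:
  1. fill(A) -> (A=8 B=0)
  2. pour(A -> B) -> (A=0 B=8)
  3. fill(A) -> (A=8 B=8)
  4. pour(A -> B) -> (A=5 B=11)
  5. empty(B) -> (A=5 B=0)
  6. pour(A -> B) -> (A=0 B=5)
  7. fill(A) -> (A=8 B=5)
  8. pour(A -> B) -> (A=2 B=11)
Reached target in 8 moves.

Answer: 8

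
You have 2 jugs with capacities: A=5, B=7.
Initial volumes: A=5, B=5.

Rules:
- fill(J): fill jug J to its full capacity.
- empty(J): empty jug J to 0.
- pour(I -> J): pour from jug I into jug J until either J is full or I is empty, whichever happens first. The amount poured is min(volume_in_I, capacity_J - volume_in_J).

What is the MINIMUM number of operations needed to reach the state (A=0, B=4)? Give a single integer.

Answer: 8

Derivation:
BFS from (A=5, B=5). One shortest path:
  1. empty(A) -> (A=0 B=5)
  2. fill(B) -> (A=0 B=7)
  3. pour(B -> A) -> (A=5 B=2)
  4. empty(A) -> (A=0 B=2)
  5. pour(B -> A) -> (A=2 B=0)
  6. fill(B) -> (A=2 B=7)
  7. pour(B -> A) -> (A=5 B=4)
  8. empty(A) -> (A=0 B=4)
Reached target in 8 moves.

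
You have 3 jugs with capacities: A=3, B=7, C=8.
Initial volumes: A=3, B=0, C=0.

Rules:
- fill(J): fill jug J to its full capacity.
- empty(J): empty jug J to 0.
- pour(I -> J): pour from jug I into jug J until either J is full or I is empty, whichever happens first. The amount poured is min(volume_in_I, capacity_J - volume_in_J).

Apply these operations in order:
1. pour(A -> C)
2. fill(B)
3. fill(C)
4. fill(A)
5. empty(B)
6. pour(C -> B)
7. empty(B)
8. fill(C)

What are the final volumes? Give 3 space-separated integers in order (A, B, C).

Answer: 3 0 8

Derivation:
Step 1: pour(A -> C) -> (A=0 B=0 C=3)
Step 2: fill(B) -> (A=0 B=7 C=3)
Step 3: fill(C) -> (A=0 B=7 C=8)
Step 4: fill(A) -> (A=3 B=7 C=8)
Step 5: empty(B) -> (A=3 B=0 C=8)
Step 6: pour(C -> B) -> (A=3 B=7 C=1)
Step 7: empty(B) -> (A=3 B=0 C=1)
Step 8: fill(C) -> (A=3 B=0 C=8)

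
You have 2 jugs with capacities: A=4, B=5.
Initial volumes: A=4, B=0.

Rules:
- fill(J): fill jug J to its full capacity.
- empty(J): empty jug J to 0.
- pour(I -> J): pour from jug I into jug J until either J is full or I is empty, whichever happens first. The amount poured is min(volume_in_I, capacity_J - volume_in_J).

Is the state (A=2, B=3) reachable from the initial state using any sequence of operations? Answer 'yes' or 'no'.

BFS explored all 18 reachable states.
Reachable set includes: (0,0), (0,1), (0,2), (0,3), (0,4), (0,5), (1,0), (1,5), (2,0), (2,5), (3,0), (3,5) ...
Target (A=2, B=3) not in reachable set → no.

Answer: no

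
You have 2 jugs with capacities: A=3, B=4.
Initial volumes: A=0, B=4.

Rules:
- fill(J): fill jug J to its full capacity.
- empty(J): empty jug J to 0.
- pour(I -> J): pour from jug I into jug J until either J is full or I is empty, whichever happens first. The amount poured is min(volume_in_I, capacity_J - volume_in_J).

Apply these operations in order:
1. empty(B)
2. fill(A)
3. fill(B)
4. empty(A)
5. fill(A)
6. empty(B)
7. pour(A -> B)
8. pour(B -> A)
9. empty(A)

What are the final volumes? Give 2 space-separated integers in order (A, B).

Step 1: empty(B) -> (A=0 B=0)
Step 2: fill(A) -> (A=3 B=0)
Step 3: fill(B) -> (A=3 B=4)
Step 4: empty(A) -> (A=0 B=4)
Step 5: fill(A) -> (A=3 B=4)
Step 6: empty(B) -> (A=3 B=0)
Step 7: pour(A -> B) -> (A=0 B=3)
Step 8: pour(B -> A) -> (A=3 B=0)
Step 9: empty(A) -> (A=0 B=0)

Answer: 0 0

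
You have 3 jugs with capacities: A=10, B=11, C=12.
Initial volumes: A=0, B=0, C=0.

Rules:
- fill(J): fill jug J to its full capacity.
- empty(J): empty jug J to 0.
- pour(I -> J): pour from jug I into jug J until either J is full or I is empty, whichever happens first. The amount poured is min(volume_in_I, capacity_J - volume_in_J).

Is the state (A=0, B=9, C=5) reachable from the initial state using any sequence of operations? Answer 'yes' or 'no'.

Answer: yes

Derivation:
BFS from (A=0, B=0, C=0):
  1. fill(B) -> (A=0 B=11 C=0)
  2. fill(C) -> (A=0 B=11 C=12)
  3. pour(B -> A) -> (A=10 B=1 C=12)
  4. empty(A) -> (A=0 B=1 C=12)
  5. pour(C -> A) -> (A=10 B=1 C=2)
  6. pour(C -> B) -> (A=10 B=3 C=0)
  7. pour(A -> C) -> (A=0 B=3 C=10)
  8. pour(B -> A) -> (A=3 B=0 C=10)
  9. fill(B) -> (A=3 B=11 C=10)
  10. pour(B -> C) -> (A=3 B=9 C=12)
  11. pour(C -> A) -> (A=10 B=9 C=5)
  12. empty(A) -> (A=0 B=9 C=5)
Target reached → yes.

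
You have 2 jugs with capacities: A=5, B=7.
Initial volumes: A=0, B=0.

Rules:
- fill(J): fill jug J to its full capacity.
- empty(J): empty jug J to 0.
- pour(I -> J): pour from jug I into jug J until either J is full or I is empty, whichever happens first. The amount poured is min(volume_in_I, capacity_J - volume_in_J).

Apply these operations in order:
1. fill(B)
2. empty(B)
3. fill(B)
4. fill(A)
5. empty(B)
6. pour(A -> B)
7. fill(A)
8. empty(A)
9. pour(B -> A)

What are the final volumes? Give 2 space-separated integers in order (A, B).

Step 1: fill(B) -> (A=0 B=7)
Step 2: empty(B) -> (A=0 B=0)
Step 3: fill(B) -> (A=0 B=7)
Step 4: fill(A) -> (A=5 B=7)
Step 5: empty(B) -> (A=5 B=0)
Step 6: pour(A -> B) -> (A=0 B=5)
Step 7: fill(A) -> (A=5 B=5)
Step 8: empty(A) -> (A=0 B=5)
Step 9: pour(B -> A) -> (A=5 B=0)

Answer: 5 0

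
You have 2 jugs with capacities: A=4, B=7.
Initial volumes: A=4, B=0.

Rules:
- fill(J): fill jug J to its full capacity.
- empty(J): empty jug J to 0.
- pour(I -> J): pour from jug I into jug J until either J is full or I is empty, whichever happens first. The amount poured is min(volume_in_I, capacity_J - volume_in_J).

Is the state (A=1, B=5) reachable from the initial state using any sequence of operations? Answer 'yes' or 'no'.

Answer: no

Derivation:
BFS explored all 22 reachable states.
Reachable set includes: (0,0), (0,1), (0,2), (0,3), (0,4), (0,5), (0,6), (0,7), (1,0), (1,7), (2,0), (2,7) ...
Target (A=1, B=5) not in reachable set → no.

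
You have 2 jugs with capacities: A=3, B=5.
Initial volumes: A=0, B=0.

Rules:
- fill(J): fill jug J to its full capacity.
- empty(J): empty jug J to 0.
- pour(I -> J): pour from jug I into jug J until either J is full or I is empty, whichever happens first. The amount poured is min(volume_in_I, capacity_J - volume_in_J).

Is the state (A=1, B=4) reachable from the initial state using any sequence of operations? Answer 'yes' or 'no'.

BFS explored all 16 reachable states.
Reachable set includes: (0,0), (0,1), (0,2), (0,3), (0,4), (0,5), (1,0), (1,5), (2,0), (2,5), (3,0), (3,1) ...
Target (A=1, B=4) not in reachable set → no.

Answer: no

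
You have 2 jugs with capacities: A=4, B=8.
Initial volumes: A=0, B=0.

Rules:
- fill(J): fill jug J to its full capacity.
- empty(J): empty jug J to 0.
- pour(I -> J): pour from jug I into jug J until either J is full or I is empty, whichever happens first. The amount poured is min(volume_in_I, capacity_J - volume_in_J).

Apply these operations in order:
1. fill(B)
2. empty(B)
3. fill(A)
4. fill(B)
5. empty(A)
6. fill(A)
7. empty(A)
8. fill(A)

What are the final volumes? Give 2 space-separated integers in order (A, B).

Answer: 4 8

Derivation:
Step 1: fill(B) -> (A=0 B=8)
Step 2: empty(B) -> (A=0 B=0)
Step 3: fill(A) -> (A=4 B=0)
Step 4: fill(B) -> (A=4 B=8)
Step 5: empty(A) -> (A=0 B=8)
Step 6: fill(A) -> (A=4 B=8)
Step 7: empty(A) -> (A=0 B=8)
Step 8: fill(A) -> (A=4 B=8)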